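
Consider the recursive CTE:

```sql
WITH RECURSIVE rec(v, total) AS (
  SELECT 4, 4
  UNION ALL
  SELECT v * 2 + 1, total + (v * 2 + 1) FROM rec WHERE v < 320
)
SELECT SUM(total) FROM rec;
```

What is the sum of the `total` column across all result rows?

2474

Base: v=4, total=4.
Iteration 1: 4 < 320 holds -> v = 4 * 2 + 1 = 9, total = 4 + 9 = 13.
Iteration 2: 9 < 320 holds -> v = 9 * 2 + 1 = 19, total = 13 + 19 = 32.
Iteration 3: 19 < 320 holds -> v = 19 * 2 + 1 = 39, total = 32 + 39 = 71.
Iteration 4: 39 < 320 holds -> v = 39 * 2 + 1 = 79, total = 71 + 79 = 150.
Iteration 5: 79 < 320 holds -> v = 79 * 2 + 1 = 159, total = 150 + 159 = 309.
Iteration 6: 159 < 320 holds -> v = 159 * 2 + 1 = 319, total = 309 + 319 = 628.
Iteration 7: 319 < 320 holds -> v = 319 * 2 + 1 = 639, total = 628 + 639 = 1267.
Iteration 8: 639 < 320 fails; recursion stops.
SUM(total) = 4 + 13 + 32 + 71 + 150 + 309 + 628 + 1267 = 2474.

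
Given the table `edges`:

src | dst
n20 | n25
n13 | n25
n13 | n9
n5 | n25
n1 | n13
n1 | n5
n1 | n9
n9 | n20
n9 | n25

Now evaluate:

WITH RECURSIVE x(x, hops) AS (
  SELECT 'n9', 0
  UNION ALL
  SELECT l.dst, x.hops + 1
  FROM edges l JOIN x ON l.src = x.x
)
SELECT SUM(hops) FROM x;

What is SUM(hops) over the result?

Base: (n9, hops=0).
Iteration 1: edges from {n9} -> (n20, hops=1), (n25, hops=1).
Iteration 2: edges from {n20,n25} -> (n25, hops=2).
Iteration 3: no outgoing edges from {n25}; recursion stops.
SUM(hops) = 0 + 1 + 1 + 2 = 4.

4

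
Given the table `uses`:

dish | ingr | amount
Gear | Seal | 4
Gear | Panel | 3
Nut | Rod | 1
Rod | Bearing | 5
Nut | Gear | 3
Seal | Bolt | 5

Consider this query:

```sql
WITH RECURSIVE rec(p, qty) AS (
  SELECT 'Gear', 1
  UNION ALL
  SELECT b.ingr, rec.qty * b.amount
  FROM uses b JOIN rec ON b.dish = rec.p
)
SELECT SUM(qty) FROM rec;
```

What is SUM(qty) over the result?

Base: (Gear, qty=1).
Iteration 1: components of {Gear} -> Panel = 1*3 = 3, Seal = 1*4 = 4.
Iteration 2: components of {Panel,Seal} -> Bolt = 4*5 = 20.
Iteration 3: no further components; recursion stops.
SUM(qty) = 1 + 4 + 3 + 20 = 28.

28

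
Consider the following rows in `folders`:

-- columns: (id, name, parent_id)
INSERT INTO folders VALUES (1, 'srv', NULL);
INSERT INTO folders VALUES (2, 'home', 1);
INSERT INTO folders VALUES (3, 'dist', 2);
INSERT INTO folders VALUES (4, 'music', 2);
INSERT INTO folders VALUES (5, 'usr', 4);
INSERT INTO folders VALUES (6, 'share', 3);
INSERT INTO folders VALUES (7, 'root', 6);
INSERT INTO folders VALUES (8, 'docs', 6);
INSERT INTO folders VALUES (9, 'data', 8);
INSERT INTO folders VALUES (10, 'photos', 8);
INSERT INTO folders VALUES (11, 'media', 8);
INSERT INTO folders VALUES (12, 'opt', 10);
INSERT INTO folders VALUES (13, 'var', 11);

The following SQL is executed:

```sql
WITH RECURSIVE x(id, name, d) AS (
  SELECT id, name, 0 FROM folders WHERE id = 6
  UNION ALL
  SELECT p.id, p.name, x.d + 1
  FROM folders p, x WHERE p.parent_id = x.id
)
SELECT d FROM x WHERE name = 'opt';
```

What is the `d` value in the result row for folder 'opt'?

Base: id=6 (share) at d 0.
Iteration 1: rows with parent_id in {6} -> root (id 7, d 1), docs (id 8, d 1).
Iteration 2: rows with parent_id in {7,8} -> data (id 9, d 2), photos (id 10, d 2), media (id 11, d 2).
Iteration 3: rows with parent_id in {9,10,11} -> opt (id 12, d 3), var (id 13, d 3).
Iteration 4: no rows with parent_id in {12,13}; recursion stops.

3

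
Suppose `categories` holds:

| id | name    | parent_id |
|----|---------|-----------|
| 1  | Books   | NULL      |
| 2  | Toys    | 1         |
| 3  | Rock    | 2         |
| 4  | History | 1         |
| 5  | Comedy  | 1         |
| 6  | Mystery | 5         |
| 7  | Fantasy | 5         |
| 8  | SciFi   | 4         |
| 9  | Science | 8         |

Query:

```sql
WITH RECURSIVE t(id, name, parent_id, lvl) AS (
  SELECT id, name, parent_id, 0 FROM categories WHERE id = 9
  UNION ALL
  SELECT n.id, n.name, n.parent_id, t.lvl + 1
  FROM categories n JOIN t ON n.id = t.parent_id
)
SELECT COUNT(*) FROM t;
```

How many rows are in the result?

4

Base: id=9 (Science), parent_id=8, lvl 0.
Iteration 1: join on id=8 -> SciFi (id 8, parent_id=4, lvl 1).
Iteration 2: join on id=4 -> History (id 4, parent_id=1, lvl 2).
Iteration 3: join on id=1 -> Books (id 1, parent_id=NULL, lvl 3).
Iteration 4: parent_id is NULL; no match; recursion stops.
Total rows emitted: 4.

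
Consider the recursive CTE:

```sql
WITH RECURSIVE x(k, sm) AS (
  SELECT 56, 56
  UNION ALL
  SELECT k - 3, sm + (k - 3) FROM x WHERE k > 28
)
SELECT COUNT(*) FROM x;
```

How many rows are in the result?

Base: k=56, sm=56.
Iteration 1: 56 > 28 holds -> k = 56 - 3 = 53, sm = 56 + 53 = 109.
Iteration 2: 53 > 28 holds -> k = 53 - 3 = 50, sm = 109 + 50 = 159.
Iteration 3: 50 > 28 holds -> k = 50 - 3 = 47, sm = 159 + 47 = 206.
Iteration 4: 47 > 28 holds -> k = 47 - 3 = 44, sm = 206 + 44 = 250.
Iteration 5: 44 > 28 holds -> k = 44 - 3 = 41, sm = 250 + 41 = 291.
Iteration 6: 41 > 28 holds -> k = 41 - 3 = 38, sm = 291 + 38 = 329.
Iteration 7: 38 > 28 holds -> k = 38 - 3 = 35, sm = 329 + 35 = 364.
Iteration 8: 35 > 28 holds -> k = 35 - 3 = 32, sm = 364 + 32 = 396.
Iteration 9: 32 > 28 holds -> k = 32 - 3 = 29, sm = 396 + 29 = 425.
Iteration 10: 29 > 28 holds -> k = 29 - 3 = 26, sm = 425 + 26 = 451.
Iteration 11: 26 > 28 fails; recursion stops.
Total rows emitted: 11.

11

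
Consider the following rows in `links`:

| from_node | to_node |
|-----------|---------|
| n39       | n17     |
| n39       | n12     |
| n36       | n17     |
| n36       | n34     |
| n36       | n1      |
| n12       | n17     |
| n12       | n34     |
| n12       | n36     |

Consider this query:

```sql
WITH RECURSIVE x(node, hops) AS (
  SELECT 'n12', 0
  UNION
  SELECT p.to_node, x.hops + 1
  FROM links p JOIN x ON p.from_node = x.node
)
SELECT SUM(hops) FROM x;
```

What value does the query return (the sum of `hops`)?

9

Base: (n12, hops=0).
Iteration 1: edges from {n12} -> (n17, hops=1), (n34, hops=1), (n36, hops=1).
Iteration 2: edges from {n17,n34,n36} -> (n1, hops=2), (n17, hops=2), (n34, hops=2).
Iteration 3: no outgoing edges from {n1,n17,n34}; recursion stops.
SUM(hops) = 0 + 1 + 1 + 1 + 2 + 2 + 2 = 9.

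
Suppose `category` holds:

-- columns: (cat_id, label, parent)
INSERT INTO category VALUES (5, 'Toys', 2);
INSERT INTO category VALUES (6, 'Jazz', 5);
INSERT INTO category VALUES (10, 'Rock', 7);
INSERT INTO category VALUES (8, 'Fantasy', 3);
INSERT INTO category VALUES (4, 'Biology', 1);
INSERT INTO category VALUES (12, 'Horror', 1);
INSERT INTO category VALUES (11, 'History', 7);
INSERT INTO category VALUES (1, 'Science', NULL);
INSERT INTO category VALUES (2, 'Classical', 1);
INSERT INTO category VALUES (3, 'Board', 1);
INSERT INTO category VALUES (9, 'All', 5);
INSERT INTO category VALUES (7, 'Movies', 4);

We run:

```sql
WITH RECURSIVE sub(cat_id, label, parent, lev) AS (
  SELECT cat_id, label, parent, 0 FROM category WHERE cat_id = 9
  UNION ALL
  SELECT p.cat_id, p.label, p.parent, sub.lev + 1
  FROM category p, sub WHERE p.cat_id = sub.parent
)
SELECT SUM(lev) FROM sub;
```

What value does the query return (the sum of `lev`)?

6

Base: cat_id=9 (All), parent=5, lev 0.
Iteration 1: join on cat_id=5 -> Toys (id 5, parent=2, lev 1).
Iteration 2: join on cat_id=2 -> Classical (id 2, parent=1, lev 2).
Iteration 3: join on cat_id=1 -> Science (id 1, parent=NULL, lev 3).
Iteration 4: parent is NULL; no match; recursion stops.
SUM(lev) = 0 + 1 + 2 + 3 = 6.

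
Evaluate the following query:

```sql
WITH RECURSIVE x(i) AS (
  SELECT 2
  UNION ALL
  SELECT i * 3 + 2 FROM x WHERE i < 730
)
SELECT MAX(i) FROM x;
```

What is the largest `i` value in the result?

Base: i=2.
Iteration 1: 2 < 730 holds -> i = 2 * 3 + 2 = 8.
Iteration 2: 8 < 730 holds -> i = 8 * 3 + 2 = 26.
Iteration 3: 26 < 730 holds -> i = 26 * 3 + 2 = 80.
Iteration 4: 80 < 730 holds -> i = 80 * 3 + 2 = 242.
Iteration 5: 242 < 730 holds -> i = 242 * 3 + 2 = 728.
Iteration 6: 728 < 730 holds -> i = 728 * 3 + 2 = 2186.
Iteration 7: 2186 < 730 fails; recursion stops.
i values: 2, 8, 26, 80, 242, 728, 2186; the maximum is 2186.

2186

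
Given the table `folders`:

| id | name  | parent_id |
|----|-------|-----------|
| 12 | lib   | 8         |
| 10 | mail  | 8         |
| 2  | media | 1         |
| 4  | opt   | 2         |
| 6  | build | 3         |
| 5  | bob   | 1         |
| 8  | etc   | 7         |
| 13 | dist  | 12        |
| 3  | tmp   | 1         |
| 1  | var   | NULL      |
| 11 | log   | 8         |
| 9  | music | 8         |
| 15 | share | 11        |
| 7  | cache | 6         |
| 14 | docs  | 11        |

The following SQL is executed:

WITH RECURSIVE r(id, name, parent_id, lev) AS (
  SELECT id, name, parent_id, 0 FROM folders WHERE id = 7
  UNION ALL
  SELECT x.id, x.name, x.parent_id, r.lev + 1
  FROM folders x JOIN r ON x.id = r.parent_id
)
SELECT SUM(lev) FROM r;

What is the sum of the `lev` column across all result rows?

6

Base: id=7 (cache), parent_id=6, lev 0.
Iteration 1: join on id=6 -> build (id 6, parent_id=3, lev 1).
Iteration 2: join on id=3 -> tmp (id 3, parent_id=1, lev 2).
Iteration 3: join on id=1 -> var (id 1, parent_id=NULL, lev 3).
Iteration 4: parent_id is NULL; no match; recursion stops.
SUM(lev) = 0 + 1 + 2 + 3 = 6.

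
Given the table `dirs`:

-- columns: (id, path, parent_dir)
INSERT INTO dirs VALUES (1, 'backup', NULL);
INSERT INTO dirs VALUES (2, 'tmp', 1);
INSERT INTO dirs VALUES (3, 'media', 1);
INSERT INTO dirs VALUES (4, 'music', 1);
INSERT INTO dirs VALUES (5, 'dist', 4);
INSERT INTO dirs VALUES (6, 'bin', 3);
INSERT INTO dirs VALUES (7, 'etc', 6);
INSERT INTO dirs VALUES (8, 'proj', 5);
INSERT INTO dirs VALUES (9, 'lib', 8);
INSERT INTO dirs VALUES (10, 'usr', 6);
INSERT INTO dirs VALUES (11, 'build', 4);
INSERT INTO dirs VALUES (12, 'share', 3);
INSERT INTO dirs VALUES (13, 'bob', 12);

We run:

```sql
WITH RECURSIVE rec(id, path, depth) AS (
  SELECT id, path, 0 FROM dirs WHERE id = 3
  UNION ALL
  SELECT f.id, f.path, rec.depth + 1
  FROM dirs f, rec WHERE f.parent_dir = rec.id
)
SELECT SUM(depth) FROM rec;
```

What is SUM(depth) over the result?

Base: id=3 (media) at depth 0.
Iteration 1: rows with parent_dir in {3} -> bin (id 6, depth 1), share (id 12, depth 1).
Iteration 2: rows with parent_dir in {6,12} -> etc (id 7, depth 2), usr (id 10, depth 2), bob (id 13, depth 2).
Iteration 3: no rows with parent_dir in {7,10,13}; recursion stops.
SUM(depth) = 0 + 1 + 1 + 2 + 2 + 2 = 8.

8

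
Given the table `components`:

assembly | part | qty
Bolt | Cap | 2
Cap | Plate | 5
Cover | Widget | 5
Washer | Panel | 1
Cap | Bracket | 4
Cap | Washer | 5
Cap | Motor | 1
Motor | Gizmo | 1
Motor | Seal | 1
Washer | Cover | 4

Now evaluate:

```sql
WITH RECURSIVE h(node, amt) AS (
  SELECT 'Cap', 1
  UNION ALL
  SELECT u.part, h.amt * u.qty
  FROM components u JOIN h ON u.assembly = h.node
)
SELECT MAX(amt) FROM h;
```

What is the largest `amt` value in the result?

100

Base: (Cap, amt=1).
Iteration 1: components of {Cap} -> Bracket = 1*4 = 4, Motor = 1*1 = 1, Plate = 1*5 = 5, Washer = 1*5 = 5.
Iteration 2: components of {Bracket,Motor,Plate,Washer} -> Cover = 5*4 = 20, Gizmo = 1*1 = 1, Panel = 5*1 = 5, Seal = 1*1 = 1.
Iteration 3: components of {Cover,Gizmo,Panel,Seal} -> Widget = 20*5 = 100.
Iteration 4: no further components; recursion stops.
amt values: 1, 5, 1, 5, 4, 5, 20, 1, 1, 100; the maximum is 100.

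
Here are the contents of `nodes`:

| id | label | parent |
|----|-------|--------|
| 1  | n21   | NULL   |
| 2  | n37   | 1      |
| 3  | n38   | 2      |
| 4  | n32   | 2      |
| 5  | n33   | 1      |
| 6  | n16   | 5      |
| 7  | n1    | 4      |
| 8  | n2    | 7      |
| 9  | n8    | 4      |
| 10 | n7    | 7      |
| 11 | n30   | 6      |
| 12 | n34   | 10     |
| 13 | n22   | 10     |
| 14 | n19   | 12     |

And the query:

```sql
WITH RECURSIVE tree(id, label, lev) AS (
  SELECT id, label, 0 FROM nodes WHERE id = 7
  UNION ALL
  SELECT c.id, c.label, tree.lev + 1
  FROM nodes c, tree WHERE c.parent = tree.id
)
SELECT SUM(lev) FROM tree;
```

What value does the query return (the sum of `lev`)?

9

Base: id=7 (n1) at lev 0.
Iteration 1: rows with parent in {7} -> n2 (id 8, lev 1), n7 (id 10, lev 1).
Iteration 2: rows with parent in {8,10} -> n34 (id 12, lev 2), n22 (id 13, lev 2).
Iteration 3: rows with parent in {12,13} -> n19 (id 14, lev 3).
Iteration 4: no rows with parent in {14}; recursion stops.
SUM(lev) = 0 + 1 + 1 + 2 + 2 + 3 = 9.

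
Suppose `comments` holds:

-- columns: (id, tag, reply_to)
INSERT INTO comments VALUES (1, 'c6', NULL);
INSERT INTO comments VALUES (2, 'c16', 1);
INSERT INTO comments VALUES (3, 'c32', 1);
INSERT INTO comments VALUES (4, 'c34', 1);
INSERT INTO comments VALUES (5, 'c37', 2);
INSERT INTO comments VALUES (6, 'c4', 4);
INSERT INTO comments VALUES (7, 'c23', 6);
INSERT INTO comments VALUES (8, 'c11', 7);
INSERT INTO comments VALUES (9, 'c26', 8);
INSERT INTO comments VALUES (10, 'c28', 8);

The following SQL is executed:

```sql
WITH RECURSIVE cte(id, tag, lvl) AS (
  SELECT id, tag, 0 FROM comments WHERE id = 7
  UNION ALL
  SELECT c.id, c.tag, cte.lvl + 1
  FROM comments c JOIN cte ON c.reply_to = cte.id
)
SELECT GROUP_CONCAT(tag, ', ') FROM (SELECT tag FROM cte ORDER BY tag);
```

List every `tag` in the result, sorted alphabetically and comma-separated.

Base: id=7 (c23) at lvl 0.
Iteration 1: rows with reply_to in {7} -> c11 (id 8, lvl 1).
Iteration 2: rows with reply_to in {8} -> c26 (id 9, lvl 2), c28 (id 10, lvl 2).
Iteration 3: no rows with reply_to in {9,10}; recursion stops.

c11, c23, c26, c28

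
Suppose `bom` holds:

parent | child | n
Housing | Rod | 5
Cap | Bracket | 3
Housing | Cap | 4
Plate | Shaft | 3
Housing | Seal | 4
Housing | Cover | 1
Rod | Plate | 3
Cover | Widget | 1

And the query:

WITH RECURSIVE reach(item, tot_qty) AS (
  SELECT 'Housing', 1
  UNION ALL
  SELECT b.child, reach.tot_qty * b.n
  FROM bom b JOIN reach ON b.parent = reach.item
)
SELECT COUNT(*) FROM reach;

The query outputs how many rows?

9

Base: (Housing, tot_qty=1).
Iteration 1: components of {Housing} -> Cap = 1*4 = 4, Cover = 1*1 = 1, Rod = 1*5 = 5, Seal = 1*4 = 4.
Iteration 2: components of {Cap,Cover,Rod,Seal} -> Bracket = 4*3 = 12, Plate = 5*3 = 15, Widget = 1*1 = 1.
Iteration 3: components of {Bracket,Plate,Widget} -> Shaft = 15*3 = 45.
Iteration 4: no further components; recursion stops.
Total rows emitted: 9.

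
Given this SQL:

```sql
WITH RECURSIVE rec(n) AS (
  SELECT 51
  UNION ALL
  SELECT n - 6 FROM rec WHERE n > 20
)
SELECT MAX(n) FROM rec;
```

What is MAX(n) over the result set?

Base: n=51.
Iteration 1: 51 > 20 holds -> n = 51 - 6 = 45.
Iteration 2: 45 > 20 holds -> n = 45 - 6 = 39.
Iteration 3: 39 > 20 holds -> n = 39 - 6 = 33.
Iteration 4: 33 > 20 holds -> n = 33 - 6 = 27.
Iteration 5: 27 > 20 holds -> n = 27 - 6 = 21.
Iteration 6: 21 > 20 holds -> n = 21 - 6 = 15.
Iteration 7: 15 > 20 fails; recursion stops.
n values: 51, 45, 39, 33, 27, 21, 15; the maximum is 51.

51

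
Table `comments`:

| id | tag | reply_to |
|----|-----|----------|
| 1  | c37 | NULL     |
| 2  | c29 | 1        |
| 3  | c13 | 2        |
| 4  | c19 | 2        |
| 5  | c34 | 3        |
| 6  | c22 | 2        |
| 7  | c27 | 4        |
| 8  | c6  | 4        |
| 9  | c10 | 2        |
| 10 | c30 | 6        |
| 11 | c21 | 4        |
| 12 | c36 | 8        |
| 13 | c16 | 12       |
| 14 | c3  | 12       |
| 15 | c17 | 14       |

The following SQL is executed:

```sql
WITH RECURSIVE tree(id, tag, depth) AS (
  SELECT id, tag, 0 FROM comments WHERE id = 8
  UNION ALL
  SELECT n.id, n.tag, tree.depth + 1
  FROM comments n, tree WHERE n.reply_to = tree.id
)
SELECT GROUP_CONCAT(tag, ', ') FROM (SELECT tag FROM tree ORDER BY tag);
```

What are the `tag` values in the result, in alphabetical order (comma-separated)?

c16, c17, c3, c36, c6

Base: id=8 (c6) at depth 0.
Iteration 1: rows with reply_to in {8} -> c36 (id 12, depth 1).
Iteration 2: rows with reply_to in {12} -> c16 (id 13, depth 2), c3 (id 14, depth 2).
Iteration 3: rows with reply_to in {13,14} -> c17 (id 15, depth 3).
Iteration 4: no rows with reply_to in {15}; recursion stops.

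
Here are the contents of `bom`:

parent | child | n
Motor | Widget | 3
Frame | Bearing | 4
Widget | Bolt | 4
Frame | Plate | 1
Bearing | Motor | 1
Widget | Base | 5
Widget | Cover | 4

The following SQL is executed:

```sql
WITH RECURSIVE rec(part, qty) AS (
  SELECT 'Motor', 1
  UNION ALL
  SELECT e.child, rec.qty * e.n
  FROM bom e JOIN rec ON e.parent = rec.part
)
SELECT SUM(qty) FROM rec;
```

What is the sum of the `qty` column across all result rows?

Base: (Motor, qty=1).
Iteration 1: components of {Motor} -> Widget = 1*3 = 3.
Iteration 2: components of {Widget} -> Base = 3*5 = 15, Bolt = 3*4 = 12, Cover = 3*4 = 12.
Iteration 3: no further components; recursion stops.
SUM(qty) = 1 + 3 + 15 + 12 + 12 = 43.

43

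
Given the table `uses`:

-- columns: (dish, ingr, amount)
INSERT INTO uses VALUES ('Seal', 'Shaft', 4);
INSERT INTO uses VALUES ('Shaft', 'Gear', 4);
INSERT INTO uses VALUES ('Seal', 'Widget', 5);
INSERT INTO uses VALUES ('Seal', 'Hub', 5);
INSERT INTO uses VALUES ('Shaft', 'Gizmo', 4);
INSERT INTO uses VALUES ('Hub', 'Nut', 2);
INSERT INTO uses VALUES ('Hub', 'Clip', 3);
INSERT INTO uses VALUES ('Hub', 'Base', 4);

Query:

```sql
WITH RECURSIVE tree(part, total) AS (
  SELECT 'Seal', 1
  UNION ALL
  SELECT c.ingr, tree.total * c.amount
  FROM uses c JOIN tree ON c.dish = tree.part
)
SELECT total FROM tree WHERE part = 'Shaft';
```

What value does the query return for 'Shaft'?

Base: (Seal, total=1).
Iteration 1: components of {Seal} -> Hub = 1*5 = 5, Shaft = 1*4 = 4, Widget = 1*5 = 5.
Iteration 2: components of {Hub,Shaft,Widget} -> Base = 5*4 = 20, Clip = 5*3 = 15, Gear = 4*4 = 16, Gizmo = 4*4 = 16, Nut = 5*2 = 10.
Iteration 3: no further components; recursion stops.

4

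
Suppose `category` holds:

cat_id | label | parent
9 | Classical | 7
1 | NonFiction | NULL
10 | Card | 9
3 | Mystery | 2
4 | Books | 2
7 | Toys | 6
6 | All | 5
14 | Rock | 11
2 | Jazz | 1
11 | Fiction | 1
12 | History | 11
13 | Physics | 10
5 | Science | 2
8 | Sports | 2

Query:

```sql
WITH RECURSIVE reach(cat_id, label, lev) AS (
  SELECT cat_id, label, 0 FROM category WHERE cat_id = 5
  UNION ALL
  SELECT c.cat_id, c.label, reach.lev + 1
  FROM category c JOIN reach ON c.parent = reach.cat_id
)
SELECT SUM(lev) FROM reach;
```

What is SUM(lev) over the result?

Base: cat_id=5 (Science) at lev 0.
Iteration 1: rows with parent in {5} -> All (id 6, lev 1).
Iteration 2: rows with parent in {6} -> Toys (id 7, lev 2).
Iteration 3: rows with parent in {7} -> Classical (id 9, lev 3).
Iteration 4: rows with parent in {9} -> Card (id 10, lev 4).
Iteration 5: rows with parent in {10} -> Physics (id 13, lev 5).
Iteration 6: no rows with parent in {13}; recursion stops.
SUM(lev) = 0 + 1 + 2 + 3 + 4 + 5 = 15.

15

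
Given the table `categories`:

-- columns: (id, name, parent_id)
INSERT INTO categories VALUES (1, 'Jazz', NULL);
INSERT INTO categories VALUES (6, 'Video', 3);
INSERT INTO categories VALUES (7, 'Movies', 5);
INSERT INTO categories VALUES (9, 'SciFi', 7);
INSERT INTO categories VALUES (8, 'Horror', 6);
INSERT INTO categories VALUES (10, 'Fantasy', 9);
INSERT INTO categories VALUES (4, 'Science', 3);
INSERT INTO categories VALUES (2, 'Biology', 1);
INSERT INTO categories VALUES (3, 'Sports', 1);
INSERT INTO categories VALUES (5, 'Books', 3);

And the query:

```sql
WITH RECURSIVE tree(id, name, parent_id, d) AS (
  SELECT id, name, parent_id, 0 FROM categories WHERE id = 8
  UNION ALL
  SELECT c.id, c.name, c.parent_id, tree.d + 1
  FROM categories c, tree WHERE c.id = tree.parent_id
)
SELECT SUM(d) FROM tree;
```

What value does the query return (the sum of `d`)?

6

Base: id=8 (Horror), parent_id=6, d 0.
Iteration 1: join on id=6 -> Video (id 6, parent_id=3, d 1).
Iteration 2: join on id=3 -> Sports (id 3, parent_id=1, d 2).
Iteration 3: join on id=1 -> Jazz (id 1, parent_id=NULL, d 3).
Iteration 4: parent_id is NULL; no match; recursion stops.
SUM(d) = 0 + 1 + 2 + 3 = 6.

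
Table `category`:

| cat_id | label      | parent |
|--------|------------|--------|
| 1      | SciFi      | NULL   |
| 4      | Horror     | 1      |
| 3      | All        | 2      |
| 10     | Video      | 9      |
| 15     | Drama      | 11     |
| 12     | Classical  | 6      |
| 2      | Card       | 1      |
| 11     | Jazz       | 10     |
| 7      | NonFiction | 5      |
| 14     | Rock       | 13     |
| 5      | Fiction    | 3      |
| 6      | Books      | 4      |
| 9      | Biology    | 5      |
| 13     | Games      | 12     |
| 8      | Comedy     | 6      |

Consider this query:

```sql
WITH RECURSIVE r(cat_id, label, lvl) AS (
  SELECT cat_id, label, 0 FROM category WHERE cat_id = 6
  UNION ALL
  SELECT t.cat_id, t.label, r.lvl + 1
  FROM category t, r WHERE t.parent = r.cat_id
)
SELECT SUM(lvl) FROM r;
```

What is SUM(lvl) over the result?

7

Base: cat_id=6 (Books) at lvl 0.
Iteration 1: rows with parent in {6} -> Comedy (id 8, lvl 1), Classical (id 12, lvl 1).
Iteration 2: rows with parent in {8,12} -> Games (id 13, lvl 2).
Iteration 3: rows with parent in {13} -> Rock (id 14, lvl 3).
Iteration 4: no rows with parent in {14}; recursion stops.
SUM(lvl) = 0 + 1 + 1 + 2 + 3 = 7.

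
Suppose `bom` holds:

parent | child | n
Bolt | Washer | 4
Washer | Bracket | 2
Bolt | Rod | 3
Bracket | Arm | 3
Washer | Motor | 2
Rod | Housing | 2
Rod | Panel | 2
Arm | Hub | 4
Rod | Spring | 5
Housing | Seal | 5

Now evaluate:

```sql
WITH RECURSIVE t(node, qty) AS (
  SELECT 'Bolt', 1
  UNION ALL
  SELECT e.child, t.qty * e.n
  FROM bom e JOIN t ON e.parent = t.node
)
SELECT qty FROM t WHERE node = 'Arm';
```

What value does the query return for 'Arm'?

24

Base: (Bolt, qty=1).
Iteration 1: components of {Bolt} -> Rod = 1*3 = 3, Washer = 1*4 = 4.
Iteration 2: components of {Rod,Washer} -> Bracket = 4*2 = 8, Housing = 3*2 = 6, Motor = 4*2 = 8, Panel = 3*2 = 6, Spring = 3*5 = 15.
Iteration 3: components of {Bracket,Housing,Motor,Panel,Spring} -> Arm = 8*3 = 24, Seal = 6*5 = 30.
Iteration 4: components of {Arm,Seal} -> Hub = 24*4 = 96.
Iteration 5: no further components; recursion stops.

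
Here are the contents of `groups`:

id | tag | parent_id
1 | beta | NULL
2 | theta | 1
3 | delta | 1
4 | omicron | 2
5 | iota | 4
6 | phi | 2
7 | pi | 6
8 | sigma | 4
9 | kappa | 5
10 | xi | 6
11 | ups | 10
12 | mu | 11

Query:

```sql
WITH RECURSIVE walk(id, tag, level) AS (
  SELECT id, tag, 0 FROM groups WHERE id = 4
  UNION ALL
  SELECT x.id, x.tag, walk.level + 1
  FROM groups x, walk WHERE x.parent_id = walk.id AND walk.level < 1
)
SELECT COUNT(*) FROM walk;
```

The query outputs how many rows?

3

Base: id=4 (omicron) at level 0.
Iteration 1: rows with parent_id in {4} -> iota (id 5, level 1), sigma (id 8, level 1).
Iteration 2: level < 1 fails for all current rows; recursion stops.
Total rows emitted: 3.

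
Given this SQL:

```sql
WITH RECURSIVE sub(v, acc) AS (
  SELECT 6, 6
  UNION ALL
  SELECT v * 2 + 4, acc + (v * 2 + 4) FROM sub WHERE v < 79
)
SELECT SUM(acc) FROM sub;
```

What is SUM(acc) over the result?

Base: v=6, acc=6.
Iteration 1: 6 < 79 holds -> v = 6 * 2 + 4 = 16, acc = 6 + 16 = 22.
Iteration 2: 16 < 79 holds -> v = 16 * 2 + 4 = 36, acc = 22 + 36 = 58.
Iteration 3: 36 < 79 holds -> v = 36 * 2 + 4 = 76, acc = 58 + 76 = 134.
Iteration 4: 76 < 79 holds -> v = 76 * 2 + 4 = 156, acc = 134 + 156 = 290.
Iteration 5: 156 < 79 fails; recursion stops.
SUM(acc) = 6 + 22 + 58 + 134 + 290 = 510.

510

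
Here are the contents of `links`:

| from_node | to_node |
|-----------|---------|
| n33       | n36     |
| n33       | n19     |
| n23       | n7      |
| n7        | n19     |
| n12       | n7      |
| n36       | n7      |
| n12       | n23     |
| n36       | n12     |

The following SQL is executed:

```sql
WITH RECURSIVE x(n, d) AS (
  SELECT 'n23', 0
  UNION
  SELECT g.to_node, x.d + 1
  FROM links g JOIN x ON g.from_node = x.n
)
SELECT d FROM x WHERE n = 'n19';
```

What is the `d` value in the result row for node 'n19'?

Base: (n23, d=0).
Iteration 1: edges from {n23} -> (n7, d=1).
Iteration 2: edges from {n7} -> (n19, d=2).
Iteration 3: no outgoing edges from {n19}; recursion stops.

2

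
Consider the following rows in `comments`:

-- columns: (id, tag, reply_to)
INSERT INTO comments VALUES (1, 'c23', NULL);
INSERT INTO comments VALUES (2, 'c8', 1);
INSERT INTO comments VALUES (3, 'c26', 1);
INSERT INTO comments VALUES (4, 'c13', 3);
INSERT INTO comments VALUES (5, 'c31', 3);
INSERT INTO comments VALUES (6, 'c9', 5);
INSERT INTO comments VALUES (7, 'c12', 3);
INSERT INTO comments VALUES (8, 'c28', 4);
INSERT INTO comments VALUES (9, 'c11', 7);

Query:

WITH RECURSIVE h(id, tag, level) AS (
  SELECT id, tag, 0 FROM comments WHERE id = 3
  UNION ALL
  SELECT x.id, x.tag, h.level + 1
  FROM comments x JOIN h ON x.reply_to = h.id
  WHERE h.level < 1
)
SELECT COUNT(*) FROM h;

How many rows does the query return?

Base: id=3 (c26) at level 0.
Iteration 1: rows with reply_to in {3} -> c13 (id 4, level 1), c31 (id 5, level 1), c12 (id 7, level 1).
Iteration 2: level < 1 fails for all current rows; recursion stops.
Total rows emitted: 4.

4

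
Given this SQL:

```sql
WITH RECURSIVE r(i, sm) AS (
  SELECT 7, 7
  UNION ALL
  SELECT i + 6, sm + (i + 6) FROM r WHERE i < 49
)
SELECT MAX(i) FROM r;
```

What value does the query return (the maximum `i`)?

Base: i=7, sm=7.
Iteration 1: 7 < 49 holds -> i = 7 + 6 = 13, sm = 7 + 13 = 20.
Iteration 2: 13 < 49 holds -> i = 13 + 6 = 19, sm = 20 + 19 = 39.
Iteration 3: 19 < 49 holds -> i = 19 + 6 = 25, sm = 39 + 25 = 64.
Iteration 4: 25 < 49 holds -> i = 25 + 6 = 31, sm = 64 + 31 = 95.
Iteration 5: 31 < 49 holds -> i = 31 + 6 = 37, sm = 95 + 37 = 132.
Iteration 6: 37 < 49 holds -> i = 37 + 6 = 43, sm = 132 + 43 = 175.
Iteration 7: 43 < 49 holds -> i = 43 + 6 = 49, sm = 175 + 49 = 224.
Iteration 8: 49 < 49 fails; recursion stops.
i values: 7, 13, 19, 25, 31, 37, 43, 49; the maximum is 49.

49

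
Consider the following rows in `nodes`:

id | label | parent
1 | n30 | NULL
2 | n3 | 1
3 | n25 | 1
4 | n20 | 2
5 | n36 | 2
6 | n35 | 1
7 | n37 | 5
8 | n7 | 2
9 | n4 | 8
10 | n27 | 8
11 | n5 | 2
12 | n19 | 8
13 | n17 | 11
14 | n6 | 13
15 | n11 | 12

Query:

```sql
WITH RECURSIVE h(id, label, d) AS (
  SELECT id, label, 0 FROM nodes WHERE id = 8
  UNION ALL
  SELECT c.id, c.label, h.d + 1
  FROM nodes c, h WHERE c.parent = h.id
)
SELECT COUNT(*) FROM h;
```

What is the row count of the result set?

Base: id=8 (n7) at d 0.
Iteration 1: rows with parent in {8} -> n4 (id 9, d 1), n27 (id 10, d 1), n19 (id 12, d 1).
Iteration 2: rows with parent in {9,10,12} -> n11 (id 15, d 2).
Iteration 3: no rows with parent in {15}; recursion stops.
Total rows emitted: 5.

5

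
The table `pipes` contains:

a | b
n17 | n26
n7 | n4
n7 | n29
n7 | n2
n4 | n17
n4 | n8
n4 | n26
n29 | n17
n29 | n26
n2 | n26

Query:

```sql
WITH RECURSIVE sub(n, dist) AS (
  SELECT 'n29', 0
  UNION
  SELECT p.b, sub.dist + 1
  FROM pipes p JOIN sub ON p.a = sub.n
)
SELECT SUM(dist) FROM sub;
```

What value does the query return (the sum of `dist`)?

4

Base: (n29, dist=0).
Iteration 1: edges from {n29} -> (n17, dist=1), (n26, dist=1).
Iteration 2: edges from {n17,n26} -> (n26, dist=2).
Iteration 3: no outgoing edges from {n26}; recursion stops.
SUM(dist) = 0 + 1 + 1 + 2 = 4.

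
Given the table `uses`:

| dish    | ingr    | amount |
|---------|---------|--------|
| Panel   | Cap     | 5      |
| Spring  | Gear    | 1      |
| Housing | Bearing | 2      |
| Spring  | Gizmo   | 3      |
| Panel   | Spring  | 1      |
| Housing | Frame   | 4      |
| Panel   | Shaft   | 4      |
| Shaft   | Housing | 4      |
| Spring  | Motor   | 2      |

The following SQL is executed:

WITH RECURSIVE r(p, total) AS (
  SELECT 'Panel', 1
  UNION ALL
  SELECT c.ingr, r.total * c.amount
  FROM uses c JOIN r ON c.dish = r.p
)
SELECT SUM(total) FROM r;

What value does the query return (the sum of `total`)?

129

Base: (Panel, total=1).
Iteration 1: components of {Panel} -> Cap = 1*5 = 5, Shaft = 1*4 = 4, Spring = 1*1 = 1.
Iteration 2: components of {Cap,Shaft,Spring} -> Gear = 1*1 = 1, Gizmo = 1*3 = 3, Housing = 4*4 = 16, Motor = 1*2 = 2.
Iteration 3: components of {Gear,Gizmo,Housing,Motor} -> Bearing = 16*2 = 32, Frame = 16*4 = 64.
Iteration 4: no further components; recursion stops.
SUM(total) = 1 + 4 + 5 + 1 + 16 + 1 + 2 + 3 + 64 + 32 = 129.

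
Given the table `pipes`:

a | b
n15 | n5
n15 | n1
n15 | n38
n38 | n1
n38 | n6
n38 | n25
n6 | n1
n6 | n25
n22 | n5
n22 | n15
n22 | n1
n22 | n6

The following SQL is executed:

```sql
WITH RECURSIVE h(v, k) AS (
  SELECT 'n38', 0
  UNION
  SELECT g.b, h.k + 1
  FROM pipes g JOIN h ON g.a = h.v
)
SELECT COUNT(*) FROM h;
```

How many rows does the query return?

Base: (n38, k=0).
Iteration 1: edges from {n38} -> (n1, k=1), (n25, k=1), (n6, k=1).
Iteration 2: edges from {n1,n25,n6} -> (n1, k=2), (n25, k=2).
Iteration 3: no outgoing edges from {n1,n25}; recursion stops.
Total rows emitted: 6.

6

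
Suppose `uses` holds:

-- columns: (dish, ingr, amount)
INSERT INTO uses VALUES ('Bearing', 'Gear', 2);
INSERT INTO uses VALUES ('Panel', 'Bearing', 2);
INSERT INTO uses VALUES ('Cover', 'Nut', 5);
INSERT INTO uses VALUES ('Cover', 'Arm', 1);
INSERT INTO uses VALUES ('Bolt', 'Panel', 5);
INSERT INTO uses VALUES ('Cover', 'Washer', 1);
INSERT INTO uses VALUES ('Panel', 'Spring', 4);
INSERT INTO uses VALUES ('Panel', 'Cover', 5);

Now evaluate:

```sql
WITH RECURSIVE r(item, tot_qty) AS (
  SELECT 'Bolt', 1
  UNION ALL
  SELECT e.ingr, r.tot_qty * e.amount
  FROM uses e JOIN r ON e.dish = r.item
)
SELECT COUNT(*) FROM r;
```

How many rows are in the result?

Base: (Bolt, tot_qty=1).
Iteration 1: components of {Bolt} -> Panel = 1*5 = 5.
Iteration 2: components of {Panel} -> Bearing = 5*2 = 10, Cover = 5*5 = 25, Spring = 5*4 = 20.
Iteration 3: components of {Bearing,Cover,Spring} -> Arm = 25*1 = 25, Gear = 10*2 = 20, Nut = 25*5 = 125, Washer = 25*1 = 25.
Iteration 4: no further components; recursion stops.
Total rows emitted: 9.

9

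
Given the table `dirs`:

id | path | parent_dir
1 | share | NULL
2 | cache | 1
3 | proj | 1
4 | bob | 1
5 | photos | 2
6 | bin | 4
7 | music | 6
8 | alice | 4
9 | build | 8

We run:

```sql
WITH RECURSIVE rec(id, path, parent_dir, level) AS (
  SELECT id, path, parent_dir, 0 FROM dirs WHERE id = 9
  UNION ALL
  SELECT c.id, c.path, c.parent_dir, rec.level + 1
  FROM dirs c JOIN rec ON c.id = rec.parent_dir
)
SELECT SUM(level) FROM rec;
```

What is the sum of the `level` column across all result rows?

Base: id=9 (build), parent_dir=8, level 0.
Iteration 1: join on id=8 -> alice (id 8, parent_dir=4, level 1).
Iteration 2: join on id=4 -> bob (id 4, parent_dir=1, level 2).
Iteration 3: join on id=1 -> share (id 1, parent_dir=NULL, level 3).
Iteration 4: parent_dir is NULL; no match; recursion stops.
SUM(level) = 0 + 1 + 2 + 3 = 6.

6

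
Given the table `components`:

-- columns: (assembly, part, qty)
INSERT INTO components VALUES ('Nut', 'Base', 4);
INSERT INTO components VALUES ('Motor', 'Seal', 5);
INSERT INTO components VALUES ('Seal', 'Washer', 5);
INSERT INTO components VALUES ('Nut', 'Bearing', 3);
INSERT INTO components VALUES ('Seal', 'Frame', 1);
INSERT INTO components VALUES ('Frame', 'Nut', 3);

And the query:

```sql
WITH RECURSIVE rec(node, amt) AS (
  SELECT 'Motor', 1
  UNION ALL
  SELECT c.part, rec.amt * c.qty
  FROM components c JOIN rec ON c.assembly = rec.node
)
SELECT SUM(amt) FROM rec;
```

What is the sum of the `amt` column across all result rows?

Base: (Motor, amt=1).
Iteration 1: components of {Motor} -> Seal = 1*5 = 5.
Iteration 2: components of {Seal} -> Frame = 5*1 = 5, Washer = 5*5 = 25.
Iteration 3: components of {Frame,Washer} -> Nut = 5*3 = 15.
Iteration 4: components of {Nut} -> Base = 15*4 = 60, Bearing = 15*3 = 45.
Iteration 5: no further components; recursion stops.
SUM(amt) = 1 + 5 + 5 + 25 + 15 + 60 + 45 = 156.

156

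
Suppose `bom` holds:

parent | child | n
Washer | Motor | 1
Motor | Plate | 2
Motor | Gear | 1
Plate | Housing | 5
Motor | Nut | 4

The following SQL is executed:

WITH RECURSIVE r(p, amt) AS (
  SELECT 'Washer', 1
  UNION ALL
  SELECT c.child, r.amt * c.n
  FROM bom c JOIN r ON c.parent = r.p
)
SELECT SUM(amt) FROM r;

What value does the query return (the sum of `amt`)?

Base: (Washer, amt=1).
Iteration 1: components of {Washer} -> Motor = 1*1 = 1.
Iteration 2: components of {Motor} -> Gear = 1*1 = 1, Nut = 1*4 = 4, Plate = 1*2 = 2.
Iteration 3: components of {Gear,Nut,Plate} -> Housing = 2*5 = 10.
Iteration 4: no further components; recursion stops.
SUM(amt) = 1 + 1 + 2 + 1 + 4 + 10 = 19.

19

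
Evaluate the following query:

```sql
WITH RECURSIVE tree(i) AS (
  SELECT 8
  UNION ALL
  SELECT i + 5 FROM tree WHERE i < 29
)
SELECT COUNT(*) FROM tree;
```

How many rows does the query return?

Base: i=8.
Iteration 1: 8 < 29 holds -> i = 8 + 5 = 13.
Iteration 2: 13 < 29 holds -> i = 13 + 5 = 18.
Iteration 3: 18 < 29 holds -> i = 18 + 5 = 23.
Iteration 4: 23 < 29 holds -> i = 23 + 5 = 28.
Iteration 5: 28 < 29 holds -> i = 28 + 5 = 33.
Iteration 6: 33 < 29 fails; recursion stops.
Total rows emitted: 6.

6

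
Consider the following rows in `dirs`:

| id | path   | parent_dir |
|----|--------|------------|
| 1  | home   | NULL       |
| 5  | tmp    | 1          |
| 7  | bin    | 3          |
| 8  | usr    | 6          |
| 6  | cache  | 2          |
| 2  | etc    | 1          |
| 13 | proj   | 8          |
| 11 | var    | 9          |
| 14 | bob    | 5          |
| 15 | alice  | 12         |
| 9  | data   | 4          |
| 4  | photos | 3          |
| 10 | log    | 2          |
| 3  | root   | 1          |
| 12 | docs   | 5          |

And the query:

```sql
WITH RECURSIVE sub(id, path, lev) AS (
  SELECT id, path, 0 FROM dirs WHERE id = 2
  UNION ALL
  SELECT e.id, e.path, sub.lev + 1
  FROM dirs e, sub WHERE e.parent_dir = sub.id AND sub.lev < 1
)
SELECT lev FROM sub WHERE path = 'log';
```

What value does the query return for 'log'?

Base: id=2 (etc) at lev 0.
Iteration 1: rows with parent_dir in {2} -> cache (id 6, lev 1), log (id 10, lev 1).
Iteration 2: lev < 1 fails for all current rows; recursion stops.

1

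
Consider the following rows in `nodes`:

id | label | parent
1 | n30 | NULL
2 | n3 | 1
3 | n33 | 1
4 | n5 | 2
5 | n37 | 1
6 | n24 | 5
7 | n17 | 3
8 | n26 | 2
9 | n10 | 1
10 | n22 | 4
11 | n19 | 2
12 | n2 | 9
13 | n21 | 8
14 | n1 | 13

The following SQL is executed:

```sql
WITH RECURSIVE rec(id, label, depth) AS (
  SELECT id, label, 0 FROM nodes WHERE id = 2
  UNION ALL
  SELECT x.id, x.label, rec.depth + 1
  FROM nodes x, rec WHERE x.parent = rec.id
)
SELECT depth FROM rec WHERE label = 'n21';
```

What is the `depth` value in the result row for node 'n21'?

2

Base: id=2 (n3) at depth 0.
Iteration 1: rows with parent in {2} -> n5 (id 4, depth 1), n26 (id 8, depth 1), n19 (id 11, depth 1).
Iteration 2: rows with parent in {4,8,11} -> n22 (id 10, depth 2), n21 (id 13, depth 2).
Iteration 3: rows with parent in {10,13} -> n1 (id 14, depth 3).
Iteration 4: no rows with parent in {14}; recursion stops.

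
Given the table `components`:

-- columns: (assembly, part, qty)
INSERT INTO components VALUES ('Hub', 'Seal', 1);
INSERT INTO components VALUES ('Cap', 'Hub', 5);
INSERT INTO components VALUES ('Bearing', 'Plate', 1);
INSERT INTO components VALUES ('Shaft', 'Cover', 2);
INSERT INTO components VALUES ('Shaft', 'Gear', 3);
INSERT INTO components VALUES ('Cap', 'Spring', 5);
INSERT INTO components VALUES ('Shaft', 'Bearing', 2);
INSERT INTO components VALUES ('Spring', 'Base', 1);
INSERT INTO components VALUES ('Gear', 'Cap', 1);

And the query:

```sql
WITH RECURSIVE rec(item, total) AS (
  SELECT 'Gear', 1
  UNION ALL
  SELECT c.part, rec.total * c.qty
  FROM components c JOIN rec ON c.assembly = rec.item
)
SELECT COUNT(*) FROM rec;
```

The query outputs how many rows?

6

Base: (Gear, total=1).
Iteration 1: components of {Gear} -> Cap = 1*1 = 1.
Iteration 2: components of {Cap} -> Hub = 1*5 = 5, Spring = 1*5 = 5.
Iteration 3: components of {Hub,Spring} -> Base = 5*1 = 5, Seal = 5*1 = 5.
Iteration 4: no further components; recursion stops.
Total rows emitted: 6.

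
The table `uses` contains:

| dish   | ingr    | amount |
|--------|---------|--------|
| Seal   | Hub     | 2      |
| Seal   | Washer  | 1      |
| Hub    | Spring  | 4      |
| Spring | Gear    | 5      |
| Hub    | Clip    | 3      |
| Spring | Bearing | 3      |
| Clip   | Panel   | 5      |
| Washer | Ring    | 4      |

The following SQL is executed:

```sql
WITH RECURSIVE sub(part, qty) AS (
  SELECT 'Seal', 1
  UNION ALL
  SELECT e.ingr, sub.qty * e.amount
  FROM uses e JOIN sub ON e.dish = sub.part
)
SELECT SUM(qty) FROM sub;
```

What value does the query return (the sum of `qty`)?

Base: (Seal, qty=1).
Iteration 1: components of {Seal} -> Hub = 1*2 = 2, Washer = 1*1 = 1.
Iteration 2: components of {Hub,Washer} -> Clip = 2*3 = 6, Ring = 1*4 = 4, Spring = 2*4 = 8.
Iteration 3: components of {Clip,Ring,Spring} -> Bearing = 8*3 = 24, Gear = 8*5 = 40, Panel = 6*5 = 30.
Iteration 4: no further components; recursion stops.
SUM(qty) = 1 + 2 + 1 + 8 + 6 + 4 + 40 + 24 + 30 = 116.

116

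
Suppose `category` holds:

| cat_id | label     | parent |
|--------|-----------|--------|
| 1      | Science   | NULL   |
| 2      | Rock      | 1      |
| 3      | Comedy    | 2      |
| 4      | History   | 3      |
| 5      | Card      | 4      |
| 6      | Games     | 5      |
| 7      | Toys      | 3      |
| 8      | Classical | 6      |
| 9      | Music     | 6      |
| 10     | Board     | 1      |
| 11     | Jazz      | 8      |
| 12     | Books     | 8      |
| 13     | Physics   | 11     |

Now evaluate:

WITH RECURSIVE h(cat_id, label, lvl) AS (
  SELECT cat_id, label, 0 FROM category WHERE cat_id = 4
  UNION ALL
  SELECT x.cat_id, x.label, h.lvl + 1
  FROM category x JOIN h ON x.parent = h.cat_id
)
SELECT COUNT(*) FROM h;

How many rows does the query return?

Base: cat_id=4 (History) at lvl 0.
Iteration 1: rows with parent in {4} -> Card (id 5, lvl 1).
Iteration 2: rows with parent in {5} -> Games (id 6, lvl 2).
Iteration 3: rows with parent in {6} -> Classical (id 8, lvl 3), Music (id 9, lvl 3).
Iteration 4: rows with parent in {8,9} -> Jazz (id 11, lvl 4), Books (id 12, lvl 4).
Iteration 5: rows with parent in {11,12} -> Physics (id 13, lvl 5).
Iteration 6: no rows with parent in {13}; recursion stops.
Total rows emitted: 8.

8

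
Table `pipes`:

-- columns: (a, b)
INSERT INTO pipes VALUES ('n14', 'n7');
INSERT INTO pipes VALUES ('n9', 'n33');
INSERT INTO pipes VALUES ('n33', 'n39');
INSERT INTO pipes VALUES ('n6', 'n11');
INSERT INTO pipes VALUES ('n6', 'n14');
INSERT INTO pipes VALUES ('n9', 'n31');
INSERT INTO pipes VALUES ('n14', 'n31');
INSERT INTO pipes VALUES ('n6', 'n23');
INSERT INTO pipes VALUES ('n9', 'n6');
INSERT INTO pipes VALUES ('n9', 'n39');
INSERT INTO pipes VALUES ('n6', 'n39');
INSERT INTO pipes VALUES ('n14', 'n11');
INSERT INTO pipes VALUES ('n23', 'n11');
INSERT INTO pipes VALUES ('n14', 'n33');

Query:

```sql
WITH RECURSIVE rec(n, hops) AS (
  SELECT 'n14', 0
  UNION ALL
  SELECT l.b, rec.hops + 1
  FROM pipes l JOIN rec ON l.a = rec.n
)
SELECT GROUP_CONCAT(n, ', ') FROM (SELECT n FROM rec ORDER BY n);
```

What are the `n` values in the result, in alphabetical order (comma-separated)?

n11, n14, n31, n33, n39, n7

Base: (n14, hops=0).
Iteration 1: edges from {n14} -> (n11, hops=1), (n31, hops=1), (n33, hops=1), (n7, hops=1).
Iteration 2: edges from {n11,n31,n33,n7} -> (n39, hops=2).
Iteration 3: no outgoing edges from {n39}; recursion stops.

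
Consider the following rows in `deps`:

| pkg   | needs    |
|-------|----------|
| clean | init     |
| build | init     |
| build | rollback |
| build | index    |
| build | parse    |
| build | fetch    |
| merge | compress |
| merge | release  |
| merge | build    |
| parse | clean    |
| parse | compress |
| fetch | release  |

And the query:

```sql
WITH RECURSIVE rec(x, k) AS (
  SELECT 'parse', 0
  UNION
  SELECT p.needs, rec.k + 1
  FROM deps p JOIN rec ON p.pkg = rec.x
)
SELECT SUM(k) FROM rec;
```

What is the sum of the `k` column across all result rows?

4

Base: (parse, k=0).
Iteration 1: edges from {parse} -> (clean, k=1), (compress, k=1).
Iteration 2: edges from {clean,compress} -> (init, k=2).
Iteration 3: no outgoing edges from {init}; recursion stops.
SUM(k) = 0 + 1 + 1 + 2 = 4.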